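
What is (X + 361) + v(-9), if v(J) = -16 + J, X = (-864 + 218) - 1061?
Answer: -1371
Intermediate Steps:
X = -1707 (X = -646 - 1061 = -1707)
(X + 361) + v(-9) = (-1707 + 361) + (-16 - 9) = -1346 - 25 = -1371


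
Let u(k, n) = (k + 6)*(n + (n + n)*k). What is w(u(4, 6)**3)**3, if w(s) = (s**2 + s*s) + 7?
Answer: 121948837255399518901981722525400857447921024000343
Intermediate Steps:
u(k, n) = (6 + k)*(n + 2*k*n) (u(k, n) = (6 + k)*(n + (2*n)*k) = (6 + k)*(n + 2*k*n))
w(s) = 7 + 2*s**2 (w(s) = (s**2 + s**2) + 7 = 2*s**2 + 7 = 7 + 2*s**2)
w(u(4, 6)**3)**3 = (7 + 2*((6*(6 + 2*4**2 + 13*4))**3)**2)**3 = (7 + 2*((6*(6 + 2*16 + 52))**3)**2)**3 = (7 + 2*((6*(6 + 32 + 52))**3)**2)**3 = (7 + 2*((6*90)**3)**2)**3 = (7 + 2*(540**3)**2)**3 = (7 + 2*157464000**2)**3 = (7 + 2*24794911296000000)**3 = (7 + 49589822592000000)**3 = 49589822592000007**3 = 121948837255399518901981722525400857447921024000343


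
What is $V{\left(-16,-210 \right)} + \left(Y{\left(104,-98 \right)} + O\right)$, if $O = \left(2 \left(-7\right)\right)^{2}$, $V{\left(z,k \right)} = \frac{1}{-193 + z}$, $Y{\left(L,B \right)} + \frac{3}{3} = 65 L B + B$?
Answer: $- \frac{138438048}{209} \approx -6.6238 \cdot 10^{5}$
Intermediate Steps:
$Y{\left(L,B \right)} = -1 + B + 65 B L$ ($Y{\left(L,B \right)} = -1 + \left(65 L B + B\right) = -1 + \left(65 B L + B\right) = -1 + \left(B + 65 B L\right) = -1 + B + 65 B L$)
$O = 196$ ($O = \left(-14\right)^{2} = 196$)
$V{\left(-16,-210 \right)} + \left(Y{\left(104,-98 \right)} + O\right) = \frac{1}{-193 - 16} + \left(\left(-1 - 98 + 65 \left(-98\right) 104\right) + 196\right) = \frac{1}{-209} + \left(\left(-1 - 98 - 662480\right) + 196\right) = - \frac{1}{209} + \left(-662579 + 196\right) = - \frac{1}{209} - 662383 = - \frac{138438048}{209}$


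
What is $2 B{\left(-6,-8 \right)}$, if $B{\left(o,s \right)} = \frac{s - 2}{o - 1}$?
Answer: $\frac{20}{7} \approx 2.8571$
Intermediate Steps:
$B{\left(o,s \right)} = \frac{-2 + s}{-1 + o}$
$2 B{\left(-6,-8 \right)} = 2 \frac{-2 - 8}{-1 - 6} = 2 \frac{1}{-7} \left(-10\right) = 2 \left(\left(- \frac{1}{7}\right) \left(-10\right)\right) = 2 \cdot \frac{10}{7} = \frac{20}{7}$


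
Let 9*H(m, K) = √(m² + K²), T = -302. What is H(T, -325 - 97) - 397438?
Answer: -397438 + 2*√67322/9 ≈ -3.9738e+5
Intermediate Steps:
H(m, K) = √(K² + m²)/9 (H(m, K) = √(m² + K²)/9 = √(K² + m²)/9)
H(T, -325 - 97) - 397438 = √((-325 - 97)² + (-302)²)/9 - 397438 = √((-422)² + 91204)/9 - 397438 = √(178084 + 91204)/9 - 397438 = √269288/9 - 397438 = (2*√67322)/9 - 397438 = 2*√67322/9 - 397438 = -397438 + 2*√67322/9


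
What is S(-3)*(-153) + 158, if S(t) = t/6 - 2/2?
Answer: 775/2 ≈ 387.50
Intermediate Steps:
S(t) = -1 + t/6 (S(t) = t*(⅙) - 2*½ = t/6 - 1 = -1 + t/6)
S(-3)*(-153) + 158 = (-1 + (⅙)*(-3))*(-153) + 158 = (-1 - ½)*(-153) + 158 = -3/2*(-153) + 158 = 459/2 + 158 = 775/2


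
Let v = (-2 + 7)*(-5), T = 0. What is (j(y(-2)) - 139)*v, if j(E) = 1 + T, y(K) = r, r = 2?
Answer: 3450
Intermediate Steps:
y(K) = 2
j(E) = 1 (j(E) = 1 + 0 = 1)
v = -25 (v = 5*(-5) = -25)
(j(y(-2)) - 139)*v = (1 - 139)*(-25) = -138*(-25) = 3450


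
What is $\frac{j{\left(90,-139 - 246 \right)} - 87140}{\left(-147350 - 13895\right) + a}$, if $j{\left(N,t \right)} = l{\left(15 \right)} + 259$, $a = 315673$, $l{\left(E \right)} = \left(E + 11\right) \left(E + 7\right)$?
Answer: $- \frac{5077}{9084} \approx -0.5589$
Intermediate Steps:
$l{\left(E \right)} = \left(7 + E\right) \left(11 + E\right)$ ($l{\left(E \right)} = \left(11 + E\right) \left(7 + E\right) = \left(7 + E\right) \left(11 + E\right)$)
$j{\left(N,t \right)} = 831$ ($j{\left(N,t \right)} = \left(77 + 15^{2} + 18 \cdot 15\right) + 259 = \left(77 + 225 + 270\right) + 259 = 572 + 259 = 831$)
$\frac{j{\left(90,-139 - 246 \right)} - 87140}{\left(-147350 - 13895\right) + a} = \frac{831 - 87140}{\left(-147350 - 13895\right) + 315673} = - \frac{86309}{\left(-147350 - 13895\right) + 315673} = - \frac{86309}{-161245 + 315673} = - \frac{86309}{154428} = \left(-86309\right) \frac{1}{154428} = - \frac{5077}{9084}$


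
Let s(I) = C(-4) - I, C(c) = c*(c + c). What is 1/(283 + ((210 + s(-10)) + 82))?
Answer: 1/617 ≈ 0.0016207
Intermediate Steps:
C(c) = 2*c**2 (C(c) = c*(2*c) = 2*c**2)
s(I) = 32 - I (s(I) = 2*(-4)**2 - I = 2*16 - I = 32 - I)
1/(283 + ((210 + s(-10)) + 82)) = 1/(283 + ((210 + (32 - 1*(-10))) + 82)) = 1/(283 + ((210 + (32 + 10)) + 82)) = 1/(283 + ((210 + 42) + 82)) = 1/(283 + (252 + 82)) = 1/(283 + 334) = 1/617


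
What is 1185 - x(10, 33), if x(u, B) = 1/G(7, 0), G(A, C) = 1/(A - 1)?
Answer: 1179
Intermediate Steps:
G(A, C) = 1/(-1 + A)
x(u, B) = 6 (x(u, B) = 1/(1/(-1 + 7)) = 1/(1/6) = 6)
1185 - x(10, 33) = 1185 - 1*6 = 1185 - 6 = 1179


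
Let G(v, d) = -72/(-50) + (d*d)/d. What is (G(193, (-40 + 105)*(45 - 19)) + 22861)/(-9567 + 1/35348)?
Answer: -21696991228/8454357875 ≈ -2.5664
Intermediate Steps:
G(v, d) = 36/25 + d (G(v, d) = -72*(-1/50) + d²/d = 36/25 + d)
(G(193, (-40 + 105)*(45 - 19)) + 22861)/(-9567 + 1/35348) = ((36/25 + (-40 + 105)*(45 - 19)) + 22861)/(-9567 + 1/35348) = ((36/25 + 65*26) + 22861)/(-9567 + 1/35348) = ((36/25 + 1690) + 22861)/(-338174315/35348) = (42286/25 + 22861)*(-35348/338174315) = (613811/25)*(-35348/338174315) = -21696991228/8454357875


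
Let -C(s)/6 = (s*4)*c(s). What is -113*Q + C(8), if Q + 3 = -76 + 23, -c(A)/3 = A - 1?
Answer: 10360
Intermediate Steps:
c(A) = 3 - 3*A (c(A) = -3*(A - 1) = -3*(-1 + A) = 3 - 3*A)
Q = -56 (Q = -3 + (-76 + 23) = -3 - 53 = -56)
C(s) = -24*s*(3 - 3*s) (C(s) = -6*s*4*(3 - 3*s) = -6*4*s*(3 - 3*s) = -24*s*(3 - 3*s))
-113*Q + C(8) = -113*(-56) + 72*8*(-1 + 8) = 6328 + 72*8*7 = 6328 + 4032 = 10360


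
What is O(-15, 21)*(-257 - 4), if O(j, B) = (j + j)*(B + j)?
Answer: 46980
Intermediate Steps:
O(j, B) = 2*j*(B + j) (O(j, B) = (2*j)*(B + j) = 2*j*(B + j))
O(-15, 21)*(-257 - 4) = (2*(-15)*(21 - 15))*(-257 - 4) = (2*(-15)*6)*(-261) = -180*(-261) = 46980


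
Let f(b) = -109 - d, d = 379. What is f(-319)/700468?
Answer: -122/175117 ≈ -0.00069668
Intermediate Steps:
f(b) = -488 (f(b) = -109 - 1*379 = -109 - 379 = -488)
f(-319)/700468 = -488/700468 = -488*1/700468 = -122/175117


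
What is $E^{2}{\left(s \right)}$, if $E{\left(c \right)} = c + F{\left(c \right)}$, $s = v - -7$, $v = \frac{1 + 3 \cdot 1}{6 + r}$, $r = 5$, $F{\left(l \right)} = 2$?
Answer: $\frac{10609}{121} \approx 87.678$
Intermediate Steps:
$v = \frac{4}{11}$ ($v = \frac{1 + 3 \cdot 1}{6 + 5} = \frac{1 + 3}{11} = 4 \cdot \frac{1}{11} = \frac{4}{11} \approx 0.36364$)
$s = \frac{81}{11}$ ($s = \frac{4}{11} - -7 = \frac{4}{11} + 7 = \frac{81}{11} \approx 7.3636$)
$E{\left(c \right)} = 2 + c$ ($E{\left(c \right)} = c + 2 = 2 + c$)
$E^{2}{\left(s \right)} = \left(2 + \frac{81}{11}\right)^{2} = \left(\frac{103}{11}\right)^{2} = \frac{10609}{121}$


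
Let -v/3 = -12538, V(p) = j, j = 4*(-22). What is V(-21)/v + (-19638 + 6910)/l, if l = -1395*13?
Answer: 79525852/113688315 ≈ 0.69951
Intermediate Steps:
j = -88
V(p) = -88
v = 37614 (v = -3*(-12538) = 37614)
l = -18135
V(-21)/v + (-19638 + 6910)/l = -88/37614 + (-19638 + 6910)/(-18135) = -88*1/37614 - 12728*(-1/18135) = -44/18807 + 12728/18135 = 79525852/113688315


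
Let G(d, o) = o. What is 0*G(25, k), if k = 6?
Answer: 0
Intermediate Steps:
0*G(25, k) = 0*6 = 0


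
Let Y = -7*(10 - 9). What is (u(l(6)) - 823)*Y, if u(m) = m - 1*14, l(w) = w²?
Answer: 5607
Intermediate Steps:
Y = -7 (Y = -7*1 = -7)
u(m) = -14 + m (u(m) = m - 14 = -14 + m)
(u(l(6)) - 823)*Y = ((-14 + 6²) - 823)*(-7) = ((-14 + 36) - 823)*(-7) = (22 - 823)*(-7) = -801*(-7) = 5607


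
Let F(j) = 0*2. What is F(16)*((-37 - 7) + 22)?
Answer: 0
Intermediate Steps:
F(j) = 0
F(16)*((-37 - 7) + 22) = 0*((-37 - 7) + 22) = 0*(-44 + 22) = 0*(-22) = 0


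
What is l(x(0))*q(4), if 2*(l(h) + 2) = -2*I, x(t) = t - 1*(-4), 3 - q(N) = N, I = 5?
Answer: 7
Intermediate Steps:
q(N) = 3 - N
x(t) = 4 + t (x(t) = t + 4 = 4 + t)
l(h) = -7 (l(h) = -2 + (-2*5)/2 = -2 + (½)*(-10) = -2 - 5 = -7)
l(x(0))*q(4) = -7*(3 - 1*4) = -7*(3 - 4) = -7*(-1) = 7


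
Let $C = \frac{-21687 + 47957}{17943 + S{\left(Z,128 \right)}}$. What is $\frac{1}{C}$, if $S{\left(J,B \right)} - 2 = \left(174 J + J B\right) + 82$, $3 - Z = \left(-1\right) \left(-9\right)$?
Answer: $\frac{3243}{5254} \approx 0.61724$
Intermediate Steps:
$Z = -6$ ($Z = 3 - \left(-1\right) \left(-9\right) = 3 - 9 = -6$)
$S{\left(J,B \right)} = 84 + 174 J + B J$ ($S{\left(J,B \right)} = 2 + \left(\left(174 J + J B\right) + 82\right) = 2 + \left(\left(174 J + B J\right) + 82\right) = 2 + \left(82 + 174 J + B J\right) = 84 + 174 J + B J$)
$C = \frac{5254}{3243}$ ($C = \frac{-21687 + 47957}{17943 + \left(84 + 174 \left(-6\right) + 128 \left(-6\right)\right)} = \frac{26270}{17943 - 1728} = \frac{26270}{16215} = 26270 \cdot \frac{1}{16215} = \frac{5254}{3243} \approx 1.6201$)
$\frac{1}{C} = \frac{1}{\frac{5254}{3243}} = \frac{3243}{5254}$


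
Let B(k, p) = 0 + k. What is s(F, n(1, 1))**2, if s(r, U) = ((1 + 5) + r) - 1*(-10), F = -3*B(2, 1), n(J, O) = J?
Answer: 100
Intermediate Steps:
B(k, p) = k
F = -6 (F = -3*2 = -6)
s(r, U) = 16 + r (s(r, U) = (6 + r) + 10 = 16 + r)
s(F, n(1, 1))**2 = (16 - 6)**2 = 10**2 = 100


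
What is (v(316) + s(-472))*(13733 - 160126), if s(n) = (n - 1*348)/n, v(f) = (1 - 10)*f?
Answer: 49098309091/118 ≈ 4.1609e+8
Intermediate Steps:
v(f) = -9*f
s(n) = (-348 + n)/n (s(n) = (n - 348)/n = (-348 + n)/n)
(v(316) + s(-472))*(13733 - 160126) = (-9*316 + (-348 - 472)/(-472))*(13733 - 160126) = (-2844 - 1/472*(-820))*(-146393) = (-2844 + 205/118)*(-146393) = -335387/118*(-146393) = 49098309091/118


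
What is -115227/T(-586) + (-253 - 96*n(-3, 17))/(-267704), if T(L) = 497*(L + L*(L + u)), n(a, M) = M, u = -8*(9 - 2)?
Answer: 22932615083/3569758685992 ≈ 0.0064241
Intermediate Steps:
u = -56 (u = -8*7 = -56)
T(L) = 497*L + 497*L*(-56 + L) (T(L) = 497*(L + L*(L - 56)) = 497*(L + L*(-56 + L)) = 497*L + 497*L*(-56 + L))
-115227/T(-586) + (-253 - 96*n(-3, 17))/(-267704) = -115227*(-1/(291242*(-55 - 586))) + (-253 - 96*17)/(-267704) = -115227/(497*(-586)*(-641)) + (-253 - 1632)*(-1/267704) = -115227/186686122 - 1885*(-1/267704) = -115227*1/186686122 + 1885/267704 = -16461/26669446 + 1885/267704 = 22932615083/3569758685992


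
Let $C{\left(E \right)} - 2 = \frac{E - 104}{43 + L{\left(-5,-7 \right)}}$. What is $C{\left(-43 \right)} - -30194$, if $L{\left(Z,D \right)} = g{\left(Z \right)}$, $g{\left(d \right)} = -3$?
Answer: $\frac{1207693}{40} \approx 30192.0$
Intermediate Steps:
$L{\left(Z,D \right)} = -3$
$C{\left(E \right)} = - \frac{3}{5} + \frac{E}{40}$ ($C{\left(E \right)} = 2 + \frac{E - 104}{43 - 3} = 2 + \frac{-104 + E}{40} = 2 + \left(-104 + E\right) \frac{1}{40} = 2 + \left(- \frac{13}{5} + \frac{E}{40}\right) = - \frac{3}{5} + \frac{E}{40}$)
$C{\left(-43 \right)} - -30194 = \left(- \frac{3}{5} + \frac{1}{40} \left(-43\right)\right) - -30194 = \left(- \frac{3}{5} - \frac{43}{40}\right) + 30194 = - \frac{67}{40} + 30194 = \frac{1207693}{40}$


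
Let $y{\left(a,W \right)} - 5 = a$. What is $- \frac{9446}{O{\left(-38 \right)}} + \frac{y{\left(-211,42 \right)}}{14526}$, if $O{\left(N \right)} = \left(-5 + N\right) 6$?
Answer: $\frac{11429954}{312309} \approx 36.598$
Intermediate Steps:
$y{\left(a,W \right)} = 5 + a$
$O{\left(N \right)} = -30 + 6 N$
$- \frac{9446}{O{\left(-38 \right)}} + \frac{y{\left(-211,42 \right)}}{14526} = - \frac{9446}{-30 + 6 \left(-38\right)} + \frac{5 - 211}{14526} = - \frac{9446}{-30 - 228} - \frac{103}{7263} = - \frac{9446}{-258} - \frac{103}{7263} = \left(-9446\right) \left(- \frac{1}{258}\right) - \frac{103}{7263} = \frac{4723}{129} - \frac{103}{7263} = \frac{11429954}{312309}$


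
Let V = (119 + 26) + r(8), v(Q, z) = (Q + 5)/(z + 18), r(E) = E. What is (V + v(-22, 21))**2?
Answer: 35402500/1521 ≈ 23276.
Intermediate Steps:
v(Q, z) = (5 + Q)/(18 + z)
V = 153 (V = (119 + 26) + 8 = 145 + 8 = 153)
(V + v(-22, 21))**2 = (153 + (5 - 22)/(18 + 21))**2 = (153 - 17/39)**2 = (5950/39)**2 = 35402500/1521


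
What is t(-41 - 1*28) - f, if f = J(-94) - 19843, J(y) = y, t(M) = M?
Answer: 19868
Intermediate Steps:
f = -19937 (f = -94 - 19843 = -19937)
t(-41 - 1*28) - f = (-41 - 1*28) - 1*(-19937) = (-41 - 28) + 19937 = -69 + 19937 = 19868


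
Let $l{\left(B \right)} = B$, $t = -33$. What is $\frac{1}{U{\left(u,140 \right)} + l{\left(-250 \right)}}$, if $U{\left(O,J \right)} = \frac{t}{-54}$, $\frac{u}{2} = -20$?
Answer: $- \frac{18}{4489} \approx -0.0040098$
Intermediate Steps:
$u = -40$ ($u = 2 \left(-20\right) = -40$)
$U{\left(O,J \right)} = \frac{11}{18}$ ($U{\left(O,J \right)} = - \frac{33}{-54} = \left(-33\right) \left(- \frac{1}{54}\right) = \frac{11}{18}$)
$\frac{1}{U{\left(u,140 \right)} + l{\left(-250 \right)}} = \frac{1}{\frac{11}{18} - 250} = \frac{1}{- \frac{4489}{18}} = - \frac{18}{4489}$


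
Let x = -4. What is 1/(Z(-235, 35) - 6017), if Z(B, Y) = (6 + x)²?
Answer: -1/6013 ≈ -0.00016631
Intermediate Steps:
Z(B, Y) = 4 (Z(B, Y) = (6 - 4)² = 2² = 4)
1/(Z(-235, 35) - 6017) = 1/(4 - 6017) = 1/(-6013) = -1/6013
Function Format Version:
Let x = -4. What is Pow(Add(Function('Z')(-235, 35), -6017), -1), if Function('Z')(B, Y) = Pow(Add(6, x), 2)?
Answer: Rational(-1, 6013) ≈ -0.00016631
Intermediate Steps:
Function('Z')(B, Y) = 4 (Function('Z')(B, Y) = Pow(Add(6, -4), 2) = Pow(2, 2) = 4)
Pow(Add(Function('Z')(-235, 35), -6017), -1) = Pow(Add(4, -6017), -1) = Pow(-6013, -1) = Rational(-1, 6013)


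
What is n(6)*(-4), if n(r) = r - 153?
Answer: 588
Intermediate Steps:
n(r) = -153 + r
n(6)*(-4) = (-153 + 6)*(-4) = -147*(-4) = 588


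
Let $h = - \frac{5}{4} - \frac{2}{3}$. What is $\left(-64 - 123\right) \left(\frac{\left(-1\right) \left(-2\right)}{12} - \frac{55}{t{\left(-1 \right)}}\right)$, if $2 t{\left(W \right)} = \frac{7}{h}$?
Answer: $- \frac{39644}{7} \approx -5663.4$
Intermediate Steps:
$h = - \frac{23}{12}$ ($h = \left(-5\right) \frac{1}{4} - \frac{2}{3} = - \frac{5}{4} - \frac{2}{3} = - \frac{23}{12} \approx -1.9167$)
$t{\left(W \right)} = - \frac{42}{23}$ ($t{\left(W \right)} = \frac{7 \frac{1}{- \frac{23}{12}}}{2} = \frac{7 \left(- \frac{12}{23}\right)}{2} = \frac{1}{2} \left(- \frac{84}{23}\right) = - \frac{42}{23}$)
$\left(-64 - 123\right) \left(\frac{\left(-1\right) \left(-2\right)}{12} - \frac{55}{t{\left(-1 \right)}}\right) = \left(-64 - 123\right) \left(\frac{\left(-1\right) \left(-2\right)}{12} - \frac{55}{- \frac{42}{23}}\right) = - 187 \left(2 \cdot \frac{1}{12} - - \frac{1265}{42}\right) = - 187 \left(\frac{1}{6} + \frac{1265}{42}\right) = \left(-187\right) \frac{212}{7} = - \frac{39644}{7}$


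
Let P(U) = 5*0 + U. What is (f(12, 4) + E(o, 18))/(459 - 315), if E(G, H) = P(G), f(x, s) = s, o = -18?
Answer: -7/72 ≈ -0.097222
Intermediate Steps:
P(U) = U (P(U) = 0 + U = U)
E(G, H) = G
(f(12, 4) + E(o, 18))/(459 - 315) = (4 - 18)/(459 - 315) = -14/144 = -14*1/144 = -7/72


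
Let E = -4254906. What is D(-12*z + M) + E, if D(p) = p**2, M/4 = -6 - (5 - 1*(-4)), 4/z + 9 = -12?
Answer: -208327178/49 ≈ -4.2516e+6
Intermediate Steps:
z = -4/21 (z = 4/(-9 - 12) = 4/(-21) = 4*(-1/21) = -4/21 ≈ -0.19048)
M = -60 (M = 4*(-6 - (5 - 1*(-4))) = 4*(-6 - (5 + 4)) = 4*(-6 - 1*9) = 4*(-6 - 9) = 4*(-15) = -60)
D(-12*z + M) + E = (-12*(-4/21) - 60)**2 - 4254906 = (16/7 - 60)**2 - 4254906 = (-404/7)**2 - 4254906 = 163216/49 - 4254906 = -208327178/49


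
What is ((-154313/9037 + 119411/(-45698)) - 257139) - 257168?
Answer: -212402946134263/412972826 ≈ -5.1433e+5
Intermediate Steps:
((-154313/9037 + 119411/(-45698)) - 257139) - 257168 = ((-154313*1/9037 + 119411*(-1/45698)) - 257139) - 257168 = ((-154313/9037 - 119411/45698) - 257139) - 257168 = (-8130912681/412972826 - 257139) - 257168 = -106199550417495/412972826 - 257168 = -212402946134263/412972826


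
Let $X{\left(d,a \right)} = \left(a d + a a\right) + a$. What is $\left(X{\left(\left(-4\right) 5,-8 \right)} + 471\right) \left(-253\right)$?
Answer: $-173811$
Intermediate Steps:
$X{\left(d,a \right)} = a + a^{2} + a d$ ($X{\left(d,a \right)} = \left(a d + a^{2}\right) + a = \left(a^{2} + a d\right) + a = a + a^{2} + a d$)
$\left(X{\left(\left(-4\right) 5,-8 \right)} + 471\right) \left(-253\right) = \left(- 8 \left(1 - 8 - 20\right) + 471\right) \left(-253\right) = \left(\left(-8\right) \left(-27\right) + 471\right) \left(-253\right) = \left(216 + 471\right) \left(-253\right) = 687 \left(-253\right) = -173811$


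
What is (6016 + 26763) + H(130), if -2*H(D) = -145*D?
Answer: 42204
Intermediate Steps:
H(D) = 145*D/2 (H(D) = -(-145)*D/2 = 145*D/2)
(6016 + 26763) + H(130) = (6016 + 26763) + (145/2)*130 = 32779 + 9425 = 42204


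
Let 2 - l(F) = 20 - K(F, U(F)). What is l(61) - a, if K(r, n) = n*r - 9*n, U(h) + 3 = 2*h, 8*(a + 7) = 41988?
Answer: 1857/2 ≈ 928.50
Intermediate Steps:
a = 10483/2 (a = -7 + (1/8)*41988 = -7 + 10497/2 = 10483/2 ≈ 5241.5)
U(h) = -3 + 2*h
K(r, n) = -9*n + n*r
l(F) = -18 + (-9 + F)*(-3 + 2*F) (l(F) = 2 - (20 - (-3 + 2*F)*(-9 + F)) = 2 - (20 - (-9 + F)*(-3 + 2*F)) = 2 + (-20 + (-9 + F)*(-3 + 2*F)) = -18 + (-9 + F)*(-3 + 2*F))
l(61) - a = (-18 + (-9 + 61)*(-3 + 2*61)) - 1*10483/2 = (-18 + 52*(-3 + 122)) - 10483/2 = (-18 + 52*119) - 10483/2 = (-18 + 6188) - 10483/2 = 6170 - 10483/2 = 1857/2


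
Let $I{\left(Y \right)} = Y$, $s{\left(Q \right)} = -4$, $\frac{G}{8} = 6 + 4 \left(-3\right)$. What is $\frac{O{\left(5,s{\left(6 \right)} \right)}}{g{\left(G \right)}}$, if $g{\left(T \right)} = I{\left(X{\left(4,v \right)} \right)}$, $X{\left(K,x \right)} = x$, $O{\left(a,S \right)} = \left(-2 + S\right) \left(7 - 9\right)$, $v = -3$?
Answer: $-4$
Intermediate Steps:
$G = -48$ ($G = 8 \left(6 + 4 \left(-3\right)\right) = 8 \left(6 - 12\right) = 8 \left(-6\right) = -48$)
$O{\left(a,S \right)} = 4 - 2 S$ ($O{\left(a,S \right)} = \left(-2 + S\right) \left(-2\right) = 4 - 2 S$)
$g{\left(T \right)} = -3$
$\frac{O{\left(5,s{\left(6 \right)} \right)}}{g{\left(G \right)}} = \frac{4 - -8}{-3} = \left(4 + 8\right) \left(- \frac{1}{3}\right) = 12 \left(- \frac{1}{3}\right) = -4$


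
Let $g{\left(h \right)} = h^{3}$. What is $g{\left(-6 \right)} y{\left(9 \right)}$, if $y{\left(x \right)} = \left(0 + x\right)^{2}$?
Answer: $-17496$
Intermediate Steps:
$y{\left(x \right)} = x^{2}$
$g{\left(-6 \right)} y{\left(9 \right)} = \left(-6\right)^{3} \cdot 9^{2} = \left(-216\right) 81 = -17496$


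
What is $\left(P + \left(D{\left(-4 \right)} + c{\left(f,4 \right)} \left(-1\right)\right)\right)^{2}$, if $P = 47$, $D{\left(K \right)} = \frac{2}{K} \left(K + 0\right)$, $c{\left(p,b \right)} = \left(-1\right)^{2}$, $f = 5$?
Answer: $2304$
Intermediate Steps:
$c{\left(p,b \right)} = 1$
$D{\left(K \right)} = 2$ ($D{\left(K \right)} = \frac{2}{K} K = 2$)
$\left(P + \left(D{\left(-4 \right)} + c{\left(f,4 \right)} \left(-1\right)\right)\right)^{2} = \left(47 + \left(2 + 1 \left(-1\right)\right)\right)^{2} = \left(47 + \left(2 - 1\right)\right)^{2} = \left(47 + 1\right)^{2} = 48^{2} = 2304$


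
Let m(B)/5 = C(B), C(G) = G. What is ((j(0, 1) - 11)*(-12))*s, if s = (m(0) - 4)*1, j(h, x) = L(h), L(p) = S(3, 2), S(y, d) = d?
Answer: -432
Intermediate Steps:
m(B) = 5*B
L(p) = 2
j(h, x) = 2
s = -4 (s = (5*0 - 4)*1 = (0 - 4)*1 = -4*1 = -4)
((j(0, 1) - 11)*(-12))*s = ((2 - 11)*(-12))*(-4) = -9*(-12)*(-4) = 108*(-4) = -432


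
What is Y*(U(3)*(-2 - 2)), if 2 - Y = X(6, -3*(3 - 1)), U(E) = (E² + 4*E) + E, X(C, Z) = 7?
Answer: 480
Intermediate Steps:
U(E) = E² + 5*E
Y = -5 (Y = 2 - 1*7 = 2 - 7 = -5)
Y*(U(3)*(-2 - 2)) = -5*3*(5 + 3)*(-2 - 2) = -5*3*8*(-4) = -120*(-4) = -5*(-96) = 480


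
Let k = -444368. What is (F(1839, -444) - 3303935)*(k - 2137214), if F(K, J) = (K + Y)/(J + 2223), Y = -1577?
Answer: 15173764787302946/1779 ≈ 8.5294e+12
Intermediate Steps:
F(K, J) = (-1577 + K)/(2223 + J) (F(K, J) = (K - 1577)/(J + 2223) = (-1577 + K)/(2223 + J))
(F(1839, -444) - 3303935)*(k - 2137214) = ((-1577 + 1839)/(2223 - 444) - 3303935)*(-444368 - 2137214) = (262/1779 - 3303935)*(-2581582) = -5877700103/1779*(-2581582) = 15173764787302946/1779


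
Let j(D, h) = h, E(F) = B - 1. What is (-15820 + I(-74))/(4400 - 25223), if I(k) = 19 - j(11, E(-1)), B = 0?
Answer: 15800/20823 ≈ 0.75878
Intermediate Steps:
E(F) = -1 (E(F) = 0 - 1 = -1)
I(k) = 20 (I(k) = 19 - 1*(-1) = 19 + 1 = 20)
(-15820 + I(-74))/(4400 - 25223) = (-15820 + 20)/(4400 - 25223) = -15800/(-20823) = -15800*(-1/20823) = 15800/20823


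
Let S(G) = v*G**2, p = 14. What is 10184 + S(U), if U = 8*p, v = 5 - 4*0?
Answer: 72904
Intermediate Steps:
v = 5 (v = 5 + 0 = 5)
U = 112 (U = 8*14 = 112)
S(G) = 5*G**2
10184 + S(U) = 10184 + 5*112**2 = 10184 + 5*12544 = 10184 + 62720 = 72904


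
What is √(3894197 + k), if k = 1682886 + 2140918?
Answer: √7718001 ≈ 2778.1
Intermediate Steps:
k = 3823804
√(3894197 + k) = √(3894197 + 3823804) = √7718001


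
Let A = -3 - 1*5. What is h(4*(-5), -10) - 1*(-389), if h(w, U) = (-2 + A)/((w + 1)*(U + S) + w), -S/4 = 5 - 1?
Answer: 92188/237 ≈ 388.98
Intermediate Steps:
S = -16 (S = -4*(5 - 1) = -4*4 = -16)
A = -8 (A = -3 - 5 = -8)
h(w, U) = -10/(w + (1 + w)*(-16 + U)) (h(w, U) = (-2 - 8)/((w + 1)*(U - 16) + w) = -10/((1 + w)*(-16 + U) + w) = -10/(w + (1 + w)*(-16 + U)))
h(4*(-5), -10) - 1*(-389) = -10/(-16 - 10 - 60*(-5) - 40*(-5)) - 1*(-389) = -10/(-16 - 10 - 15*(-20) - 10*(-20)) + 389 = -10/(-16 - 10 + 300 + 200) + 389 = -10/474 + 389 = -10*1/474 + 389 = -5/237 + 389 = 92188/237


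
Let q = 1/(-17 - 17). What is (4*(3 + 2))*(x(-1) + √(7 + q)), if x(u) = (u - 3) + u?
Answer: -100 + 10*√8058/17 ≈ -47.196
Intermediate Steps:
x(u) = -3 + 2*u (x(u) = (-3 + u) + u = -3 + 2*u)
q = -1/34 (q = 1/(-34) = -1/34 ≈ -0.029412)
(4*(3 + 2))*(x(-1) + √(7 + q)) = (4*(3 + 2))*((-3 + 2*(-1)) + √(7 - 1/34)) = (4*5)*((-3 - 2) + √(237/34)) = 20*(-5 + √8058/34) = -100 + 10*√8058/17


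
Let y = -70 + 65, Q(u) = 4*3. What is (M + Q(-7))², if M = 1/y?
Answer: 3481/25 ≈ 139.24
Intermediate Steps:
Q(u) = 12
y = -5
M = -⅕ (M = 1/(-5) = -⅕ ≈ -0.20000)
(M + Q(-7))² = (-⅕ + 12)² = (59/5)² = 3481/25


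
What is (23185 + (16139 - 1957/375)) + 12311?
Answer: 19361168/375 ≈ 51630.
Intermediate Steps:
(23185 + (16139 - 1957/375)) + 12311 = (23185 + 6050168/375) + 12311 = 14744543/375 + 12311 = 19361168/375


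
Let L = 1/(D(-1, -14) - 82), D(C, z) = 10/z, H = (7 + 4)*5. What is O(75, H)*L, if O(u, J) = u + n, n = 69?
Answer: -336/193 ≈ -1.7409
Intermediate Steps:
H = 55 (H = 11*5 = 55)
O(u, J) = 69 + u (O(u, J) = u + 69 = 69 + u)
L = -7/579 (L = 1/(10/(-14) - 82) = 1/(10*(-1/14) - 82) = 1/(-5/7 - 82) = 1/(-579/7) = -7/579 ≈ -0.012090)
O(75, H)*L = (69 + 75)*(-7/579) = 144*(-7/579) = -336/193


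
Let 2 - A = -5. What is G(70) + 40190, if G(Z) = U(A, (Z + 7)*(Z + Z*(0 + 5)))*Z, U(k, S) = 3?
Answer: 40400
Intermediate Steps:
A = 7 (A = 2 - 1*(-5) = 2 + 5 = 7)
G(Z) = 3*Z
G(70) + 40190 = 3*70 + 40190 = 210 + 40190 = 40400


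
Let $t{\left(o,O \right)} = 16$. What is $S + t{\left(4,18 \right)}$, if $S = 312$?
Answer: $328$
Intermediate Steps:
$S + t{\left(4,18 \right)} = 312 + 16 = 328$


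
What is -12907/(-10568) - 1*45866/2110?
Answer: -228739059/11149240 ≈ -20.516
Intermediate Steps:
-12907/(-10568) - 1*45866/2110 = -12907*(-1/10568) - 45866*1/2110 = 12907/10568 - 22933/1055 = -228739059/11149240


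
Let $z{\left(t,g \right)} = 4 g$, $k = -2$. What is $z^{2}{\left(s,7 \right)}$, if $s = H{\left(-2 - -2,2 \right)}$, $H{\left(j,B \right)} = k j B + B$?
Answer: $784$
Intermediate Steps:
$H{\left(j,B \right)} = B - 2 B j$ ($H{\left(j,B \right)} = - 2 j B + B = - 2 B j + B = B - 2 B j$)
$s = 2$ ($s = 2 \left(1 - 2 \left(-2 - -2\right)\right) = 2 \left(1 - 2 \left(-2 + 2\right)\right) = 2 \left(1 - 0\right) = 2 \left(1 + 0\right) = 2 \cdot 1 = 2$)
$z^{2}{\left(s,7 \right)} = \left(4 \cdot 7\right)^{2} = 28^{2} = 784$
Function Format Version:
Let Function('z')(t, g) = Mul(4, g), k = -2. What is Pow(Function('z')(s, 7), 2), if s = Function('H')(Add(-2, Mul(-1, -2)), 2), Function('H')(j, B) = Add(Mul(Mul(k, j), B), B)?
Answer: 784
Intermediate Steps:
Function('H')(j, B) = Add(B, Mul(-2, B, j)) (Function('H')(j, B) = Add(Mul(Mul(-2, j), B), B) = Add(Mul(-2, B, j), B) = Add(B, Mul(-2, B, j)))
s = 2 (s = Mul(2, Add(1, Mul(-2, Add(-2, Mul(-1, -2))))) = Mul(2, Add(1, Mul(-2, Add(-2, 2)))) = Mul(2, Add(1, Mul(-2, 0))) = Mul(2, Add(1, 0)) = Mul(2, 1) = 2)
Pow(Function('z')(s, 7), 2) = Pow(Mul(4, 7), 2) = Pow(28, 2) = 784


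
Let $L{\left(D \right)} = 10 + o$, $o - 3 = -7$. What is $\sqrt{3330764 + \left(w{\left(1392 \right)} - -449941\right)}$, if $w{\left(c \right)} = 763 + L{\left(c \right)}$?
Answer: $\sqrt{3781474} \approx 1944.6$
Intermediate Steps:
$o = -4$ ($o = 3 - 7 = -4$)
$L{\left(D \right)} = 6$ ($L{\left(D \right)} = 10 - 4 = 6$)
$w{\left(c \right)} = 769$ ($w{\left(c \right)} = 763 + 6 = 769$)
$\sqrt{3330764 + \left(w{\left(1392 \right)} - -449941\right)} = \sqrt{3330764 + \left(769 - -449941\right)} = \sqrt{3330764 + \left(769 + 449941\right)} = \sqrt{3330764 + 450710} = \sqrt{3781474}$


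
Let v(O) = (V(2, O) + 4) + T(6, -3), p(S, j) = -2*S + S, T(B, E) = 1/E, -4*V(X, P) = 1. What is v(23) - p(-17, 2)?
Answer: -163/12 ≈ -13.583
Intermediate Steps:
V(X, P) = -¼ (V(X, P) = -¼*1 = -¼)
p(S, j) = -S
v(O) = 41/12 (v(O) = (-¼ + 4) + 1/(-3) = 15/4 - ⅓ = 41/12)
v(23) - p(-17, 2) = 41/12 - (-1)*(-17) = 41/12 - 1*17 = 41/12 - 17 = -163/12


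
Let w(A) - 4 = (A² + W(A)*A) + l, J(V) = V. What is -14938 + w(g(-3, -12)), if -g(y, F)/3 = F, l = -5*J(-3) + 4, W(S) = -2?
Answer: -13691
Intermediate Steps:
l = 19 (l = -5*(-3) + 4 = 15 + 4 = 19)
g(y, F) = -3*F
w(A) = 23 + A² - 2*A (w(A) = 4 + ((A² - 2*A) + 19) = 4 + (19 + A² - 2*A) = 23 + A² - 2*A)
-14938 + w(g(-3, -12)) = -14938 + (23 + (-3*(-12))² - (-6)*(-12)) = -14938 + (23 + 36² - 2*36) = -14938 + (23 + 1296 - 72) = -14938 + 1247 = -13691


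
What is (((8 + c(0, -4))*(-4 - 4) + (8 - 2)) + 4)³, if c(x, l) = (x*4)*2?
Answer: -157464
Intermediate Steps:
c(x, l) = 8*x (c(x, l) = (4*x)*2 = 8*x)
(((8 + c(0, -4))*(-4 - 4) + (8 - 2)) + 4)³ = (((8 + 8*0)*(-4 - 4) + (8 - 2)) + 4)³ = (((8 + 0)*(-8) + 6) + 4)³ = ((8*(-8) + 6) + 4)³ = ((-64 + 6) + 4)³ = (-58 + 4)³ = (-54)³ = -157464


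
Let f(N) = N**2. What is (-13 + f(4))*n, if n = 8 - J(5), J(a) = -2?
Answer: 30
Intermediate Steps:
n = 10 (n = 8 - 1*(-2) = 8 + 2 = 10)
(-13 + f(4))*n = (-13 + 4**2)*10 = (-13 + 16)*10 = 3*10 = 30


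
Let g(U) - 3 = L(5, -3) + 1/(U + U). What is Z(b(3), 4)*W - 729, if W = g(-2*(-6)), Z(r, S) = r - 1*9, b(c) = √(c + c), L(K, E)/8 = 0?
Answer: -6051/8 + 73*√6/24 ≈ -748.92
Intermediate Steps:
L(K, E) = 0 (L(K, E) = 8*0 = 0)
b(c) = √2*√c (b(c) = √(2*c) = √2*√c)
Z(r, S) = -9 + r (Z(r, S) = r - 9 = -9 + r)
g(U) = 3 + 1/(2*U) (g(U) = 3 + (0 + 1/(U + U)) = 3 + (0 + 1/(2*U)) = 3 + 1/(2*U))
W = 73/24 (W = 3 + 1/(2*((-2*(-6)))) = 3 + (½)/12 = 3 + (½)*(1/12) = 3 + 1/24 = 73/24 ≈ 3.0417)
Z(b(3), 4)*W - 729 = (-9 + √2*√3)*(73/24) - 729 = (-9 + √6)*(73/24) - 729 = (-219/8 + 73*√6/24) - 729 = -6051/8 + 73*√6/24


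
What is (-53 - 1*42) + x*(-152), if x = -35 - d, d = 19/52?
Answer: 68647/13 ≈ 5280.5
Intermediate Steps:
d = 19/52 (d = 19*(1/52) = 19/52 ≈ 0.36538)
x = -1839/52 (x = -35 - 1*19/52 = -35 - 19/52 = -1839/52 ≈ -35.365)
(-53 - 1*42) + x*(-152) = (-53 - 1*42) - 1839/52*(-152) = (-53 - 42) + 69882/13 = -95 + 69882/13 = 68647/13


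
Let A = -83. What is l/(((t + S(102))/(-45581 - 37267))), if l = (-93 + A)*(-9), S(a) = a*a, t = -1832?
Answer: -32807808/2143 ≈ -15309.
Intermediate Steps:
S(a) = a²
l = 1584 (l = (-93 - 83)*(-9) = -176*(-9) = 1584)
l/(((t + S(102))/(-45581 - 37267))) = 1584/(((-1832 + 102²)/(-45581 - 37267))) = 1584/(((-1832 + 10404)/(-82848))) = 1584/((8572*(-1/82848))) = 1584/(-2143/20712) = 1584*(-20712/2143) = -32807808/2143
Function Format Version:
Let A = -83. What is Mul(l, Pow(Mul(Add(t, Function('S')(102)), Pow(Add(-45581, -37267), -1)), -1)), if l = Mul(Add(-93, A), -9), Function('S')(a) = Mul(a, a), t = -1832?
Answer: Rational(-32807808, 2143) ≈ -15309.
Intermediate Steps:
Function('S')(a) = Pow(a, 2)
l = 1584 (l = Mul(Add(-93, -83), -9) = Mul(-176, -9) = 1584)
Mul(l, Pow(Mul(Add(t, Function('S')(102)), Pow(Add(-45581, -37267), -1)), -1)) = Mul(1584, Pow(Mul(Add(-1832, Pow(102, 2)), Pow(Add(-45581, -37267), -1)), -1)) = Mul(1584, Pow(Mul(Add(-1832, 10404), Pow(-82848, -1)), -1)) = Mul(1584, Pow(Mul(8572, Rational(-1, 82848)), -1)) = Mul(1584, Pow(Rational(-2143, 20712), -1)) = Mul(1584, Rational(-20712, 2143)) = Rational(-32807808, 2143)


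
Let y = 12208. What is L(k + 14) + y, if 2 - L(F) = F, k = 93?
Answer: 12103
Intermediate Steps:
L(F) = 2 - F
L(k + 14) + y = (2 - (93 + 14)) + 12208 = (2 - 1*107) + 12208 = (2 - 107) + 12208 = -105 + 12208 = 12103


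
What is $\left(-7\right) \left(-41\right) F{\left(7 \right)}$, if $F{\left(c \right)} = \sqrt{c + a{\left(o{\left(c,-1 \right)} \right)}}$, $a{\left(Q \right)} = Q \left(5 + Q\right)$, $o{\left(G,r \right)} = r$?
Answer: $287 \sqrt{3} \approx 497.1$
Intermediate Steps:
$F{\left(c \right)} = \sqrt{-4 + c}$ ($F{\left(c \right)} = \sqrt{c - \left(5 - 1\right)} = \sqrt{c - 4} = \sqrt{-4 + c}$)
$\left(-7\right) \left(-41\right) F{\left(7 \right)} = \left(-7\right) \left(-41\right) \sqrt{-4 + 7} = 287 \sqrt{3}$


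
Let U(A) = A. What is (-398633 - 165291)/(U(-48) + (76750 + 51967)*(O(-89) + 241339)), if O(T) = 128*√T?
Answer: -17517978759626860/965023095570894353889 + 9291085505024*I*√89/965023095570894353889 ≈ -1.8153e-5 + 9.0829e-8*I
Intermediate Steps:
(-398633 - 165291)/(U(-48) + (76750 + 51967)*(O(-89) + 241339)) = (-398633 - 165291)/(-48 + (76750 + 51967)*(128*√(-89) + 241339)) = -563924/(-48 + 128717*(128*(I*√89) + 241339)) = -563924/(-48 + 128717*(128*I*√89 + 241339)) = -563924/(-48 + 128717*(241339 + 128*I*√89)) = -563924/(-48 + (31064432063 + 16475776*I*√89)) = -563924/(31064432015 + 16475776*I*√89)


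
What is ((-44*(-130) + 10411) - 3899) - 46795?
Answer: -34563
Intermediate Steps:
((-44*(-130) + 10411) - 3899) - 46795 = ((5720 + 10411) - 3899) - 46795 = (16131 - 3899) - 46795 = 12232 - 46795 = -34563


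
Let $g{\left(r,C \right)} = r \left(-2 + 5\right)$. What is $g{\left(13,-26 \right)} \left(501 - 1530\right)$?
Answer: $-40131$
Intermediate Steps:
$g{\left(r,C \right)} = 3 r$ ($g{\left(r,C \right)} = r 3 = 3 r$)
$g{\left(13,-26 \right)} \left(501 - 1530\right) = 3 \cdot 13 \left(501 - 1530\right) = 39 \left(-1029\right) = -40131$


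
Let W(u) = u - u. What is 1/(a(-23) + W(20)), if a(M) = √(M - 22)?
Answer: -I*√5/15 ≈ -0.14907*I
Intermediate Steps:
a(M) = √(-22 + M)
W(u) = 0
1/(a(-23) + W(20)) = 1/(√(-22 - 23) + 0) = 1/(√(-45) + 0) = 1/(3*I*√5 + 0) = 1/(3*I*√5) = -I*√5/15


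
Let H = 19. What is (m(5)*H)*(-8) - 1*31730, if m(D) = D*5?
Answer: -35530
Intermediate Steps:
m(D) = 5*D
(m(5)*H)*(-8) - 1*31730 = ((5*5)*19)*(-8) - 1*31730 = (25*19)*(-8) - 31730 = 475*(-8) - 31730 = -3800 - 31730 = -35530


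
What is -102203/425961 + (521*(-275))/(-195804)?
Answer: 4557534007/9267207516 ≈ 0.49179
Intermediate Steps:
-102203/425961 + (521*(-275))/(-195804) = -102203*1/425961 - 143275*(-1/195804) = -102203/425961 + 143275/195804 = 4557534007/9267207516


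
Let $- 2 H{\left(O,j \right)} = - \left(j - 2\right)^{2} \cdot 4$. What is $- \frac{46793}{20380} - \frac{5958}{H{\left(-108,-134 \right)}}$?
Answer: $- \frac{231548837}{94237120} \approx -2.4571$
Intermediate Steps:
$H{\left(O,j \right)} = 2 \left(-2 + j\right)^{2}$ ($H{\left(O,j \right)} = - \frac{- \left(j - 2\right)^{2} \cdot 4}{2} = - \frac{- \left(-2 + j\right)^{2} \cdot 4}{2} = - \frac{\left(-4\right) \left(-2 + j\right)^{2}}{2} = 2 \left(-2 + j\right)^{2}$)
$- \frac{46793}{20380} - \frac{5958}{H{\left(-108,-134 \right)}} = - \frac{46793}{20380} - \frac{5958}{2 \left(-2 - 134\right)^{2}} = \left(-46793\right) \frac{1}{20380} - \frac{5958}{2 \left(-136\right)^{2}} = - \frac{46793}{20380} - \frac{5958}{2 \cdot 18496} = - \frac{46793}{20380} - \frac{5958}{36992} = - \frac{46793}{20380} - \frac{2979}{18496} = - \frac{231548837}{94237120}$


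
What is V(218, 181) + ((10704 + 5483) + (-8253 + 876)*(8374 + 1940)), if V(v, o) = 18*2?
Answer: -76070155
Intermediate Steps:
V(v, o) = 36
V(218, 181) + ((10704 + 5483) + (-8253 + 876)*(8374 + 1940)) = 36 + ((10704 + 5483) + (-8253 + 876)*(8374 + 1940)) = 36 + (16187 - 7377*10314) = 36 + (16187 - 76086378) = 36 - 76070191 = -76070155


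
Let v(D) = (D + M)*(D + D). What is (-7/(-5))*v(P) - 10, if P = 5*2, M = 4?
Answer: 382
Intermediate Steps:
P = 10
v(D) = 2*D*(4 + D) (v(D) = (D + 4)*(D + D) = (4 + D)*(2*D) = 2*D*(4 + D))
(-7/(-5))*v(P) - 10 = (-7/(-5))*(2*10*(4 + 10)) - 10 = (-7*(-1/5))*(2*10*14) - 10 = (7/5)*280 - 10 = 392 - 10 = 382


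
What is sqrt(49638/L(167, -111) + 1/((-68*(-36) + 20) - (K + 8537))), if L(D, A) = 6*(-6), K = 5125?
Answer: 2*I*sqrt(97186274418)/16791 ≈ 37.133*I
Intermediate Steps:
L(D, A) = -36
sqrt(49638/L(167, -111) + 1/((-68*(-36) + 20) - (K + 8537))) = sqrt(49638/(-36) + 1/((-68*(-36) + 20) - (5125 + 8537))) = sqrt(49638*(-1/36) + 1/((2448 + 20) - 1*13662)) = sqrt(-8273/6 + 1/(2468 - 13662)) = sqrt(-8273/6 + 1/(-11194)) = sqrt(-8273/6 - 1/11194) = sqrt(-23151992/16791) = 2*I*sqrt(97186274418)/16791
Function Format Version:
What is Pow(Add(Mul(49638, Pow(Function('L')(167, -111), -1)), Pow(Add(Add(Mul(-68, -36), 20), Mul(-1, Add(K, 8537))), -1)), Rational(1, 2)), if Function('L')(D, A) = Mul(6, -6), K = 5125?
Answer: Mul(Rational(2, 16791), I, Pow(97186274418, Rational(1, 2))) ≈ Mul(37.133, I)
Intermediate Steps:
Function('L')(D, A) = -36
Pow(Add(Mul(49638, Pow(Function('L')(167, -111), -1)), Pow(Add(Add(Mul(-68, -36), 20), Mul(-1, Add(K, 8537))), -1)), Rational(1, 2)) = Pow(Add(Mul(49638, Pow(-36, -1)), Pow(Add(Add(Mul(-68, -36), 20), Mul(-1, Add(5125, 8537))), -1)), Rational(1, 2)) = Pow(Add(Mul(49638, Rational(-1, 36)), Pow(Add(Add(2448, 20), Mul(-1, 13662)), -1)), Rational(1, 2)) = Pow(Add(Rational(-8273, 6), Pow(Add(2468, -13662), -1)), Rational(1, 2)) = Pow(Add(Rational(-8273, 6), Pow(-11194, -1)), Rational(1, 2)) = Pow(Add(Rational(-8273, 6), Rational(-1, 11194)), Rational(1, 2)) = Pow(Rational(-23151992, 16791), Rational(1, 2)) = Mul(Rational(2, 16791), I, Pow(97186274418, Rational(1, 2)))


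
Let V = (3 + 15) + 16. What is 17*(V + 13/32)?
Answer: 18717/32 ≈ 584.91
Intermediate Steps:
V = 34 (V = 18 + 16 = 34)
17*(V + 13/32) = 17*(34 + 13/32) = 17*(1101/32) = 18717/32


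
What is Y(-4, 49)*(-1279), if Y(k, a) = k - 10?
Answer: 17906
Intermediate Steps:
Y(k, a) = -10 + k
Y(-4, 49)*(-1279) = (-10 - 4)*(-1279) = -14*(-1279) = 17906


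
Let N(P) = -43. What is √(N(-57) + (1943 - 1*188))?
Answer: 4*√107 ≈ 41.376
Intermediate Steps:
√(N(-57) + (1943 - 1*188)) = √(-43 + (1943 - 1*188)) = √(-43 + (1943 - 188)) = √(-43 + 1755) = √1712 = 4*√107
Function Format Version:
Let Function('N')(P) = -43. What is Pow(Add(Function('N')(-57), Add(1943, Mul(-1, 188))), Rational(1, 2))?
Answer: Mul(4, Pow(107, Rational(1, 2))) ≈ 41.376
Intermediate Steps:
Pow(Add(Function('N')(-57), Add(1943, Mul(-1, 188))), Rational(1, 2)) = Pow(Add(-43, Add(1943, Mul(-1, 188))), Rational(1, 2)) = Pow(Add(-43, Add(1943, -188)), Rational(1, 2)) = Pow(Add(-43, 1755), Rational(1, 2)) = Pow(1712, Rational(1, 2)) = Mul(4, Pow(107, Rational(1, 2)))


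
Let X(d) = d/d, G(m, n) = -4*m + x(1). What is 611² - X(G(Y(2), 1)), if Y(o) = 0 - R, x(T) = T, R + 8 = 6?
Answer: 373320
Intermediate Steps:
R = -2 (R = -8 + 6 = -2)
Y(o) = 2 (Y(o) = 0 - 1*(-2) = 0 + 2 = 2)
G(m, n) = 1 - 4*m (G(m, n) = -4*m + 1 = 1 - 4*m)
X(d) = 1
611² - X(G(Y(2), 1)) = 611² - 1*1 = 373321 - 1 = 373320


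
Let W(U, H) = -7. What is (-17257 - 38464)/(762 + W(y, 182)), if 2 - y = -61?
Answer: -55721/755 ≈ -73.803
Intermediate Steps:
y = 63 (y = 2 - 1*(-61) = 2 + 61 = 63)
(-17257 - 38464)/(762 + W(y, 182)) = (-17257 - 38464)/(762 - 7) = -55721/755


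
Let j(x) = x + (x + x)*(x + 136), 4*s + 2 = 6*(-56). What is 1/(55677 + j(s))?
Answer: 1/46889 ≈ 2.1327e-5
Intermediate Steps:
s = -169/2 (s = -½ + (6*(-56))/4 = -½ + (¼)*(-336) = -½ - 84 = -169/2 ≈ -84.500)
j(x) = x + 2*x*(136 + x) (j(x) = x + (2*x)*(136 + x) = x + 2*x*(136 + x))
1/(55677 + j(s)) = 1/(55677 - 169*(273 + 2*(-169/2))/2) = 1/(55677 - 169*(273 - 169)/2) = 1/(55677 - 169/2*104) = 1/(55677 - 8788) = 1/46889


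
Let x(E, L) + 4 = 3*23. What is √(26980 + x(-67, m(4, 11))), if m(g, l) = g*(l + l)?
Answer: 3*√3005 ≈ 164.45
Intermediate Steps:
m(g, l) = 2*g*l (m(g, l) = g*(2*l) = 2*g*l)
x(E, L) = 65 (x(E, L) = -4 + 3*23 = -4 + 69 = 65)
√(26980 + x(-67, m(4, 11))) = √(26980 + 65) = √27045 = 3*√3005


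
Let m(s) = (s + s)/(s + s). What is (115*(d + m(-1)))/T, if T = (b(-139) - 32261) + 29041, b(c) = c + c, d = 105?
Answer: -115/33 ≈ -3.4848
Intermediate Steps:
b(c) = 2*c
m(s) = 1 (m(s) = (2*s)/((2*s)) = (2*s)*(1/(2*s)) = 1)
T = -3498 (T = (2*(-139) - 32261) + 29041 = (-278 - 32261) + 29041 = -32539 + 29041 = -3498)
(115*(d + m(-1)))/T = (115*(105 + 1))/(-3498) = (115*106)*(-1/3498) = 12190*(-1/3498) = -115/33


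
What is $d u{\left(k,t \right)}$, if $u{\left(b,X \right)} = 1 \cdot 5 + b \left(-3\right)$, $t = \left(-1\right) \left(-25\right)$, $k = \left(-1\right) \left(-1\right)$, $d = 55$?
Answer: $110$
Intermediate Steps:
$k = 1$
$t = 25$
$u{\left(b,X \right)} = 5 - 3 b$
$d u{\left(k,t \right)} = 55 \left(5 - 3\right) = 55 \cdot 2 = 110$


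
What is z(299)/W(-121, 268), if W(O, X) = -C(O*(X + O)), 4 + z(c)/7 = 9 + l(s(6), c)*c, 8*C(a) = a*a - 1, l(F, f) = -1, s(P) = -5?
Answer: 2058/39547171 ≈ 5.2039e-5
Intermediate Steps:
C(a) = -⅛ + a²/8 (C(a) = (a*a - 1)/8 = (a² - 1)/8 = (-1 + a²)/8 = -⅛ + a²/8)
z(c) = 35 - 7*c (z(c) = -28 + 7*(9 - c) = -28 + (63 - 7*c) = 35 - 7*c)
W(O, X) = ⅛ - O²*(O + X)²/8 (W(O, X) = -(-⅛ + (O*(X + O))²/8) = -(-⅛ + (O*(O + X))²/8) = -(-⅛ + (O²*(O + X)²)/8) = -(-⅛ + O²*(O + X)²/8) = ⅛ - O²*(O + X)²/8)
z(299)/W(-121, 268) = (35 - 7*299)/(⅛ - ⅛*(-121)²*(-121 + 268)²) = (35 - 2093)/(⅛ - ⅛*14641*147²) = -2058/(⅛ - ⅛*14641*21609) = -2058/(⅛ - 316377369/8) = -2058/(-39547171) = -2058*(-1/39547171) = 2058/39547171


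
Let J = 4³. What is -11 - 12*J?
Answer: -779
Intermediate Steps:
J = 64
-11 - 12*J = -11 - 12*64 = -11 - 768 = -779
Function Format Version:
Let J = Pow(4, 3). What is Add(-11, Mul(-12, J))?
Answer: -779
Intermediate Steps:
J = 64
Add(-11, Mul(-12, J)) = Add(-11, Mul(-12, 64)) = Add(-11, -768) = -779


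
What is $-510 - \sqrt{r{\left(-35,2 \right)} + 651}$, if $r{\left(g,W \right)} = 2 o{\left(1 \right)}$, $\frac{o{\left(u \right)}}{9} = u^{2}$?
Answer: $-510 - \sqrt{669} \approx -535.87$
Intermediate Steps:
$o{\left(u \right)} = 9 u^{2}$
$r{\left(g,W \right)} = 18$ ($r{\left(g,W \right)} = 2 \cdot 9 \cdot 1^{2} = 2 \cdot 9 \cdot 1 = 2 \cdot 9 = 18$)
$-510 - \sqrt{r{\left(-35,2 \right)} + 651} = -510 - \sqrt{18 + 651} = -510 - \sqrt{669}$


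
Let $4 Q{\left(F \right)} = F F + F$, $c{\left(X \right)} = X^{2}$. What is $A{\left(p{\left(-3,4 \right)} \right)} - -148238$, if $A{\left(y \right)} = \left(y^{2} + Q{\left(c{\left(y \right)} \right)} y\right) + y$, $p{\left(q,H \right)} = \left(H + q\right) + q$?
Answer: $148230$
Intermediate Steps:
$Q{\left(F \right)} = \frac{F}{4} + \frac{F^{2}}{4}$ ($Q{\left(F \right)} = \frac{F F + F}{4} = \frac{F^{2} + F}{4} = \frac{F + F^{2}}{4} = \frac{F}{4} + \frac{F^{2}}{4}$)
$p{\left(q,H \right)} = H + 2 q$
$A{\left(y \right)} = y + y^{2} + \frac{y^{3} \left(1 + y^{2}\right)}{4}$ ($A{\left(y \right)} = \left(y^{2} + \frac{y^{2} \left(1 + y^{2}\right)}{4} y\right) + y = \left(y^{2} + \frac{y^{3} \left(1 + y^{2}\right)}{4}\right) + y = y + y^{2} + \frac{y^{3} \left(1 + y^{2}\right)}{4}$)
$A{\left(p{\left(-3,4 \right)} \right)} - -148238 = \frac{\left(4 + 2 \left(-3\right)\right) \left(4 + \left(4 + 2 \left(-3\right)\right)^{2} + \left(4 + 2 \left(-3\right)\right)^{4} + 4 \left(4 + 2 \left(-3\right)\right)\right)}{4} - -148238 = \frac{\left(4 - 6\right) \left(4 + \left(4 - 6\right)^{2} + \left(4 - 6\right)^{4} + 4 \left(4 - 6\right)\right)}{4} + 148238 = \frac{1}{4} \left(-2\right) \left(4 + \left(-2\right)^{2} + \left(-2\right)^{4} + 4 \left(-2\right)\right) + 148238 = \frac{1}{4} \left(-2\right) \left(4 + 4 + 16 - 8\right) + 148238 = \frac{1}{4} \left(-2\right) 16 + 148238 = -8 + 148238 = 148230$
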